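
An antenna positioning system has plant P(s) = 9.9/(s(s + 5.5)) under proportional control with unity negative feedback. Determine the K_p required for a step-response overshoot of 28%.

From %OS = 100·exp(−πζ/√(1−ζ²)) = 28%, ζ = −ln(0.28)/√(π²+ln²(0.28)) = 0.3755.
Characteristic equation s² + 5.5s + 9.9K_p = 0 gives ζ = 5.5/(2√(9.9K_p)).
Setting ζ = 0.3755: √(9.9K_p) = 5.5/(2·0.3755) = 7.323, so K_p = 53.62/9.9 = 5.42.

K_p = 5.42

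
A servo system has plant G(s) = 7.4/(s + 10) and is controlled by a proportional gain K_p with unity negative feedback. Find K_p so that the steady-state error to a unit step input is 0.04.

Steady-state error for a unit step on this type-0 loop is 1/(1 + K_p·G(0)).
G(0) = 0.74. Require 1/(1 + K_p·0.74) = 0.04, so 1 + 0.74·K_p = 25.
K_p = (25 − 1)/0.74 = 32.4.

K_p = 32.4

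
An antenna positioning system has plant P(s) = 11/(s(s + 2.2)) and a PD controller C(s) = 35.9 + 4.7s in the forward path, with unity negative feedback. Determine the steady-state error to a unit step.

The open loop C(s)P(s) has a pole at the origin (type 1), so the static position error constant is infinite and e_ss = 1/(1+∞) = 0.

0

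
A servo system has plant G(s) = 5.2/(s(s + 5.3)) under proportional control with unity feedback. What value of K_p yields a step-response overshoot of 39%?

From %OS = 100·exp(−πζ/√(1−ζ²)) = 39%, ζ = −ln(0.39)/√(π²+ln²(0.39)) = 0.2871.
Characteristic equation s² + 5.3s + 5.2K_p = 0 gives ζ = 5.3/(2√(5.2K_p)).
Setting ζ = 0.2871: √(5.2K_p) = 5.3/(2·0.2871) = 9.23, so K_p = 85.19/5.2 = 16.4.

K_p = 16.4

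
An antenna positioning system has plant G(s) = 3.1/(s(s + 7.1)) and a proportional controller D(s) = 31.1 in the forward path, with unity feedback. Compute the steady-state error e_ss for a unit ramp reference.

0.0736

The loop has one pole at the origin (type 1). Velocity error constant K_v = lim_{s→0} s·D(s)G(s) = 31.1·3.1/7.1 = 13.58.
Steady-state error to a unit ramp: e_ss = 1/K_v = 0.0736.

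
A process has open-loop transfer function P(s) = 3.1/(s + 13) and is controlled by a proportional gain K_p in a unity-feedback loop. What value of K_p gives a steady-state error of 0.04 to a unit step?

K_p = 101

For a type-0 loop with proportional control, e_ss = 1/(1 + K_p·P(0)).
P(0) = 0.2385. Require 1/(1 + K_p·0.2385) = 0.04, so 1 + 0.2385·K_p = 25.
K_p = (25 − 1)/0.2385 = 101.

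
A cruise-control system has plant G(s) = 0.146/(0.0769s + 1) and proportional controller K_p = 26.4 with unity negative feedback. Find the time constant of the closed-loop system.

Closed loop: T(s) = K_p·G/(1+K_p·G) = 3.854/(0.0769s + 1 + 3.854), with pole at s = −(1 + 3.854)/0.0769 = −63.13.
Closed-loop time constant τ = 1/63.13 = 0.0158 s.

τ = 0.0158 s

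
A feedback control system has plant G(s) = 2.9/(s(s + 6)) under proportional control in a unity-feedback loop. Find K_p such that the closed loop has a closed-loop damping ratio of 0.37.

K_p = 22.7

Closed-loop characteristic equation: s² + 6s + K_p·2.9 = 0.
So ω_n = √(2.9K_p) and 2ζω_n = 6, giving ζ = 6/(2√(2.9K_p)).
Setting ζ = 0.37: √(2.9K_p) = 6/(2·0.37) = 8.108, so K_p = 65.74/2.9 = 22.7.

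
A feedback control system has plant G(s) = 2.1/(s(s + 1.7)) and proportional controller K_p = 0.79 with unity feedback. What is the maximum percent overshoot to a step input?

From 1 + K_pG(s) = 0: s² + 1.7s + 1.659 = 0 ⇒ ω_n = 1.288, ζ = 0.6599.
%OS = 100·exp(−πζ/√(1−ζ²)) = 100·exp(−π·0.6599/√0.5645) = 6.33%.

6.33%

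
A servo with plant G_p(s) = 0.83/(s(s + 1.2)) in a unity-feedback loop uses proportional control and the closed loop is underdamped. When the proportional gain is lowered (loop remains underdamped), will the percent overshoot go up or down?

ζ = 1.2/(2√(0.83K_p)) rises as K_p falls; higher damping means less overshoot.

decrease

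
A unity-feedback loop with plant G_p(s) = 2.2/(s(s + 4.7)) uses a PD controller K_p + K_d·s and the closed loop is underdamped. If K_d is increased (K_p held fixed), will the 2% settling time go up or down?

decrease

Characteristic equation s² + (4.7 + 2.2K_d)s + 2.2K_p = 0: raising K_d increases ζω_n = (4.7+2.2K_d)/2 while the loop stays underdamped, so T_s ≈ 4/(ζω_n) decreases.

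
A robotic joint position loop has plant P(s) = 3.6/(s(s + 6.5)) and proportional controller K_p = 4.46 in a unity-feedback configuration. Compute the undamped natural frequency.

1 + K_p·P(s) = 0 gives s² + 6.5s + 16.06 = 0.
So ω_n² = 16.06 ⇒ ω_n = 4.007 rad/s, and ζ = 6.5/(2ω_n) = 0.811.

ω_n = 4.01 rad/s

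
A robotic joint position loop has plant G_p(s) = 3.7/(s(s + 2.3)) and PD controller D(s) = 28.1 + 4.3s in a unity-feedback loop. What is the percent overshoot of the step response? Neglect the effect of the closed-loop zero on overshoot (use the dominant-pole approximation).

Forward path: (28.1 + 4.3s)·3.7/(s(s+2.3)). The closed-loop characteristic equation is s² + (2.3 + 3.7·4.3)s + 3.7·28.1 = 0.
That is s² + 18.21s + 104 = 0, so ω_n = 10.2 rad/s and ζ = 18.21/(2·10.2) = 0.8929.
%OS = 100·exp(−πζ/√(1−ζ²)) = 0.197%.

0.197%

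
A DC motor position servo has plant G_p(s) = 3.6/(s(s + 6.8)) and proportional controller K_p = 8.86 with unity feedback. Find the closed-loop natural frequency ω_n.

With unity feedback the closed-loop characteristic equation is s² + 6.8s + 8.86·3.6 = s² + 6.8s + 31.9 = 0.
Matching s² + 2ζω_n s + ω_n²: ω_n = √31.9 = 5.648 rad/s and 2ζω_n = 6.8, so ζ = 6.8/(2·5.648) = 0.602.

ω_n = 5.65 rad/s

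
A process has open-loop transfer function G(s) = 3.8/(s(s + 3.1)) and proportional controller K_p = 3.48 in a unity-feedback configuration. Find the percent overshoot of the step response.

22.8%

From 1 + K_pG(s) = 0: s² + 3.1s + 13.22 = 0 ⇒ ω_n = 3.636, ζ = 0.4262.
%OS = 100·exp(−πζ/√(1−ζ²)) = 100·exp(−π·0.4262/√0.8183) = 22.8%.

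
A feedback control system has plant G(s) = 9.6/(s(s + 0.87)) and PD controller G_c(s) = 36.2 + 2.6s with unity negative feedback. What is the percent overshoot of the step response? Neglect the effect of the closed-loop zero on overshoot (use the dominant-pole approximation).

Forward path: (36.2 + 2.6s)·9.6/(s(s+0.87)). The closed-loop characteristic equation is s² + (0.87 + 9.6·2.6)s + 9.6·36.2 = 0.
That is s² + 25.83s + 347.5 = 0, so ω_n = 18.64 rad/s and ζ = 25.83/(2·18.64) = 0.6928.
%OS = 100·exp(−πζ/√(1−ζ²)) = 4.89%.

4.89%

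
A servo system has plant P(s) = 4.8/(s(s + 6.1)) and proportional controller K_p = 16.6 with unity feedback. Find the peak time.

T_p = 0.374 s

From 1 + K_pP(s) = 0: s² + 6.1s + 79.68 = 0 ⇒ ω_n = 8.926, ζ = 0.3417.
Damped frequency ω_d = ω_n√(1−ζ²) = 8.389 rad/s, so peak time T_p = π/ω_d = 0.374 s.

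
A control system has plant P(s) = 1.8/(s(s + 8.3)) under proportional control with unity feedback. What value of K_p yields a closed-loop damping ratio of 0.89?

Closed-loop characteristic equation: s² + 8.3s + K_p·1.8 = 0.
So ω_n = √(1.8K_p) and 2ζω_n = 8.3, giving ζ = 8.3/(2√(1.8K_p)).
Setting ζ = 0.89: √(1.8K_p) = 8.3/(2·0.89) = 4.663, so K_p = 21.74/1.8 = 12.1.

K_p = 12.1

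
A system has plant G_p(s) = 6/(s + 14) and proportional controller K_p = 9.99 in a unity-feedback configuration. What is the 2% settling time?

T_s ≈ 0.0541 s

Closed-loop transfer function: T(s) = K_p·G_p(s)/(1 + K_p·G_p(s)) = 59.94/(s + 14 + 59.94) = 59.94/(s + 73.94).
Time constant τ = 1/73.94 = 0.01352 s, so the 2% settling time is about 4τ = 0.0541 s.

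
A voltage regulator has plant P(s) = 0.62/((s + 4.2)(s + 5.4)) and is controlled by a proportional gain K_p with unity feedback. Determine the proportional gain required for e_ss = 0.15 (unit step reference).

Steady-state error for a unit step on this type-0 loop is 1/(1 + K_p·P(0)).
P(0) = 0.02734. Require 1/(1 + K_p·0.02734) = 0.15, so 1 + 0.02734·K_p = 6.667.
K_p = (6.667 − 1)/0.02734 = 207.

K_p = 207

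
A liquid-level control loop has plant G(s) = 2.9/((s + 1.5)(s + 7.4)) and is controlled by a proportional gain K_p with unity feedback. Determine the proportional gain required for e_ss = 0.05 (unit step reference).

The loop is type 0, so e_ss(step) = 1/(1 + K_pos) with K_pos = K_p·G(0).
G(0) = 0.2613. Require 1/(1 + K_p·0.2613) = 0.05, so 1 + 0.2613·K_p = 20.
K_p = (20 − 1)/0.2613 = 72.7.

K_p = 72.7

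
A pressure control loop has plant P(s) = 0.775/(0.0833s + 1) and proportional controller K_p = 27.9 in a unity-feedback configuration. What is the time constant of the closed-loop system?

τ = 0.00368 s

Closed loop: T(s) = K_p·P/(1+K_p·P) = 21.62/(0.0833s + 1 + 21.62), with pole at s = −(1 + 21.62)/0.0833 = −271.6.
Closed-loop time constant τ = 1/271.6 = 0.00368 s.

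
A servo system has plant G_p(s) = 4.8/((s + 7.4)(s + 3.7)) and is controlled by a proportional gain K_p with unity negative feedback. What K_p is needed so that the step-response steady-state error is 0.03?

The loop is type 0, so e_ss(step) = 1/(1 + K_pos) with K_pos = K_p·G_p(0).
G_p(0) = 0.1753. Require 1/(1 + K_p·0.1753) = 0.03, so 1 + 0.1753·K_p = 33.33.
K_p = (33.33 − 1)/0.1753 = 184.

K_p = 184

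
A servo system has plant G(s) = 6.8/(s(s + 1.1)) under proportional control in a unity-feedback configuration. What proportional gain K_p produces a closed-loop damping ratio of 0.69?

Closed-loop characteristic equation: s² + 1.1s + K_p·6.8 = 0.
So ω_n = √(6.8K_p) and 2ζω_n = 1.1, giving ζ = 1.1/(2√(6.8K_p)).
Setting ζ = 0.69: √(6.8K_p) = 1.1/(2·0.69) = 0.7971, so K_p = 0.6354/6.8 = 0.0934.

K_p = 0.0934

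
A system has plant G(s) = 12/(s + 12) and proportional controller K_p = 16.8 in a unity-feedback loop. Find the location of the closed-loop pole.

Closed-loop transfer function: T(s) = K_p·G(s)/(1 + K_p·G(s)) = 201.6/(s + 12 + 201.6) = 201.6/(s + 213.6).
The closed-loop pole is at s = −213.6.

s = -213.6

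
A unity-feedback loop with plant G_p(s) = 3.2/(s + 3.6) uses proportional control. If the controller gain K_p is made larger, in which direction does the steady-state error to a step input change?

decrease

The position error constant K_pos = K_p·G_p(0) grows with K_p, and e_ss = 1/(1+K_pos) falls.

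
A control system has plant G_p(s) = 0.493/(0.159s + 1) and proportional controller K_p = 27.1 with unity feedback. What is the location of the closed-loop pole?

s = -90.32

Closed loop: T(s) = K_p·G_p/(1+K_p·G_p) = 13.36/(0.159s + 1 + 13.36), with pole at s = −(1 + 13.36)/0.159 = −90.32.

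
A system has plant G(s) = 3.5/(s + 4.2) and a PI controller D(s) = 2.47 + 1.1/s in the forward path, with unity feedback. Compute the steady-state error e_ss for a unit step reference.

The open loop D(s)G(s) has a pole at the origin (type 1), so the static position error constant is infinite and e_ss = 1/(1+∞) = 0.

0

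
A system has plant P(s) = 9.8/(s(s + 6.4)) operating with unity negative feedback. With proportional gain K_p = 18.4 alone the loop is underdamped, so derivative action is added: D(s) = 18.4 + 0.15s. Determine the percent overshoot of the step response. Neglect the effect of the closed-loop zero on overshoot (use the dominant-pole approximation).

Forward path: (18.4 + 0.15s)·9.8/(s(s+6.4)). The closed-loop characteristic equation is s² + (6.4 + 9.8·0.15)s + 9.8·18.4 = 0.
That is s² + 7.87s + 180.3 = 0, so ω_n = 13.43 rad/s and ζ = 7.87/(2·13.43) = 0.293.
%OS = 100·exp(−πζ/√(1−ζ²)) = 38.2%.

38.2%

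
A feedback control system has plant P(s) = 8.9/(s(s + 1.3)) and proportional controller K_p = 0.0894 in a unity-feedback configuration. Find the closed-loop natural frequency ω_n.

ω_n = 0.892 rad/s

The closed-loop denominator is s(s+1.3) + 0.0894·8.9 = s² + 1.3s + 0.7957.
So ω_n² = 0.7957 ⇒ ω_n = 0.892 rad/s, and ζ = 1.3/(2ω_n) = 0.729.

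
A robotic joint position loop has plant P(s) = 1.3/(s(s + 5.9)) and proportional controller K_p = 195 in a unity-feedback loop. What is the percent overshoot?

55.3%

From 1 + K_pP(s) = 0: s² + 5.9s + 253.5 = 0 ⇒ ω_n = 15.92, ζ = 0.1853.
%OS = 100·exp(−πζ/√(1−ζ²)) = 100·exp(−π·0.1853/√0.9657) = 55.3%.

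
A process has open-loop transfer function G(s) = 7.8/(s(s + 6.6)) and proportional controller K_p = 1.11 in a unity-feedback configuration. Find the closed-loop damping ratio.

ζ = 1.12

With unity feedback the closed-loop characteristic equation is s² + 6.6s + 1.11·7.8 = s² + 6.6s + 8.658 = 0.
So ω_n² = 8.658 ⇒ ω_n = 2.942 rad/s, and ζ = 6.6/(2ω_n) = 1.12.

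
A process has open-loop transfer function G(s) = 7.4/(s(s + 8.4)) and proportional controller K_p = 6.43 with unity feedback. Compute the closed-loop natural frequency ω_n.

1 + K_p·G(s) = 0 gives s² + 8.4s + 47.58 = 0.
So ω_n² = 47.58 ⇒ ω_n = 6.898 rad/s, and ζ = 8.4/(2ω_n) = 0.609.

ω_n = 6.9 rad/s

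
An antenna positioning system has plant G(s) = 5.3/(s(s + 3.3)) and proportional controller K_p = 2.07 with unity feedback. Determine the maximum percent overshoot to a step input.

16.4%

Closed-loop characteristic equation: s² + 3.3s + 10.97 = 0, so ω_n = 3.312 rad/s and ζ = 3.3/(2·3.312) = 0.4982.
%OS = 100·exp(−πζ/√(1−ζ²)) = 100·exp(−π·0.4982/√0.7518) = 16.4%.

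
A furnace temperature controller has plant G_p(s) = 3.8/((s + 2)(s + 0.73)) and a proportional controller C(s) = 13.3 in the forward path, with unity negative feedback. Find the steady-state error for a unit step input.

The loop is type 0. Static position error constant K_pos = C(0)·G_p(0) = 13.3·2.603 = 34.62.
Steady-state error to a unit step: e_ss = 1/(1+K_pos) = 1/35.62 = 0.0281.

0.0281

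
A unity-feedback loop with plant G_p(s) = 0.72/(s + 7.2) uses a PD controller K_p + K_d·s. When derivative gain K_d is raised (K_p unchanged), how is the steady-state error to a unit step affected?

unchanged

At s = 0 the derivative term contributes nothing: C(0) = K_p regardless of K_d, so K_pos = K_p·G_p(0) and e_ss are unchanged.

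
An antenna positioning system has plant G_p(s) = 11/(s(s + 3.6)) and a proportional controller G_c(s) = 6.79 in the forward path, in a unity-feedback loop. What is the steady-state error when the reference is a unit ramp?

0.0482

The loop has one pole at the origin (type 1). Velocity error constant K_v = lim_{s→0} s·G_c(s)G_p(s) = 6.79·11/3.6 = 20.75.
Steady-state error to a unit ramp: e_ss = 1/K_v = 0.0482.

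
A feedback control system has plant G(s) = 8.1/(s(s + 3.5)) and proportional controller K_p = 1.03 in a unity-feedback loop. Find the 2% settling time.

T_s ≈ 2.29 s

The closed-loop denominator s² + 3.5s + 8.343 gives ω_n = √8.343 = 2.888 and ζ = 3.5/(2ω_n) = 0.6059.
2% settling time T_s ≈ 4/(ζω_n) = 4/1.75 = 2.29 s.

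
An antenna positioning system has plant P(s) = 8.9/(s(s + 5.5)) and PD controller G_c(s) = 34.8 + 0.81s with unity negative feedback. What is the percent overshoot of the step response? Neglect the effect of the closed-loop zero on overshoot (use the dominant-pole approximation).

29.6%

Forward path: (34.8 + 0.81s)·8.9/(s(s+5.5)). The closed-loop characteristic equation is s² + (5.5 + 8.9·0.81)s + 8.9·34.8 = 0.
That is s² + 12.71s + 309.7 = 0, so ω_n = 17.6 rad/s and ζ = 12.71/(2·17.6) = 0.3611.
%OS = 100·exp(−πζ/√(1−ζ²)) = 29.6%.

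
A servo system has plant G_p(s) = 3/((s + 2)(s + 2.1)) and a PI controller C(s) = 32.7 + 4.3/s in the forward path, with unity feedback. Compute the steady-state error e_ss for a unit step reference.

The open loop C(s)G_p(s) has a pole at the origin (type 1), so the static position error constant is infinite and e_ss = 1/(1+∞) = 0.

0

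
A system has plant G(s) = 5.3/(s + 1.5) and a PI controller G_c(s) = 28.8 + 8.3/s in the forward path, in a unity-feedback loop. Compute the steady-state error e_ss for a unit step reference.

The open loop G_c(s)G(s) has a pole at the origin (type 1), so the static position error constant is infinite and e_ss = 1/(1+∞) = 0.

0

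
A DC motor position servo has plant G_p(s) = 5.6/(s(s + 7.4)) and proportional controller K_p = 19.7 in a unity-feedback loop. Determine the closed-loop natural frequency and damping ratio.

ω_n = 10.5 rad/s, ζ = 0.352

With unity feedback the closed-loop characteristic equation is s² + 7.4s + 19.7·5.6 = s² + 7.4s + 110.3 = 0.
Matching s² + 2ζω_n s + ω_n²: ω_n = √110.3 = 10.5 rad/s and 2ζω_n = 7.4, so ζ = 7.4/(2·10.5) = 0.352.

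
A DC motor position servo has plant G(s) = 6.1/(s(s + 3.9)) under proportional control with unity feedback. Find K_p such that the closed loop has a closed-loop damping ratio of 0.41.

K_p = 3.71

Closed-loop characteristic equation: s² + 3.9s + K_p·6.1 = 0.
So ω_n = √(6.1K_p) and 2ζω_n = 3.9, giving ζ = 3.9/(2√(6.1K_p)).
Setting ζ = 0.41: √(6.1K_p) = 3.9/(2·0.41) = 4.756, so K_p = 22.62/6.1 = 3.71.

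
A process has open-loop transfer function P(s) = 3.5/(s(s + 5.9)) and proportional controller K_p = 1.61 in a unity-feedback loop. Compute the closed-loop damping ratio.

The closed-loop denominator is s(s+5.9) + 1.61·3.5 = s² + 5.9s + 5.635.
Matching s² + 2ζω_n s + ω_n²: ω_n = √5.635 = 2.374 rad/s and 2ζω_n = 5.9, so ζ = 5.9/(2·2.374) = 1.24.

ζ = 1.24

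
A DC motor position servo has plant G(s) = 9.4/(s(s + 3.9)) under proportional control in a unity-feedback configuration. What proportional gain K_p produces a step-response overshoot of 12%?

K_p = 1.29

From %OS = 100·exp(−πζ/√(1−ζ²)) = 12%, ζ = −ln(0.12)/√(π²+ln²(0.12)) = 0.5594.
Characteristic equation s² + 3.9s + 9.4K_p = 0 gives ζ = 3.9/(2√(9.4K_p)).
Setting ζ = 0.5594: √(9.4K_p) = 3.9/(2·0.5594) = 3.486, so K_p = 12.15/9.4 = 1.29.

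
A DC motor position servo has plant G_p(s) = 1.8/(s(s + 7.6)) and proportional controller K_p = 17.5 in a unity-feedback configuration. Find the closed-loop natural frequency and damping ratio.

With unity feedback the closed-loop characteristic equation is s² + 7.6s + 17.5·1.8 = s² + 7.6s + 31.5 = 0.
So ω_n² = 31.5 ⇒ ω_n = 5.612 rad/s, and ζ = 7.6/(2ω_n) = 0.677.

ω_n = 5.61 rad/s, ζ = 0.677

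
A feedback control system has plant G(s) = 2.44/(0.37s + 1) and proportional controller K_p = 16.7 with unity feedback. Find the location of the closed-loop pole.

s = -112.8

Closed loop: T(s) = K_p·G/(1+K_p·G) = 40.75/(0.37s + 1 + 40.75), with pole at s = −(1 + 40.75)/0.37 = −112.8.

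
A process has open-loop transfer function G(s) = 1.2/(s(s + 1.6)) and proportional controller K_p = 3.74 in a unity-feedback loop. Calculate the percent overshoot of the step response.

27.8%

The closed-loop denominator s² + 1.6s + 4.488 gives ω_n = √4.488 = 2.118 and ζ = 1.6/(2ω_n) = 0.3776.
%OS = 100·exp(−πζ/√(1−ζ²)) = 100·exp(−π·0.3776/√0.8574) = 27.8%.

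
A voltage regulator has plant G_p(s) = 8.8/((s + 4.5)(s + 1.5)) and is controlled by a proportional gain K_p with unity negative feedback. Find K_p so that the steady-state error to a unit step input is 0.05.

The loop is type 0, so e_ss(step) = 1/(1 + K_pos) with K_pos = K_p·G_p(0).
G_p(0) = 1.304. Require 1/(1 + K_p·1.304) = 0.05, so 1 + 1.304·K_p = 20.
K_p = (20 − 1)/1.304 = 14.6.

K_p = 14.6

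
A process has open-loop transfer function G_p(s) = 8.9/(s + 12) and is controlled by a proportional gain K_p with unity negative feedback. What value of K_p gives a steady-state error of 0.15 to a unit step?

Steady-state error for a unit step on this type-0 loop is 1/(1 + K_p·G_p(0)).
G_p(0) = 0.7417. Require 1/(1 + K_p·0.7417) = 0.15, so 1 + 0.7417·K_p = 6.667.
K_p = (6.667 − 1)/0.7417 = 7.64.

K_p = 7.64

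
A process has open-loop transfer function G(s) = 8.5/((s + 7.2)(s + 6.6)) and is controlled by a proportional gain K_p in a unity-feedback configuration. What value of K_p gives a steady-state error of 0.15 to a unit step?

The loop is type 0, so e_ss(step) = 1/(1 + K_pos) with K_pos = K_p·G(0).
G(0) = 0.1789. Require 1/(1 + K_p·0.1789) = 0.15, so 1 + 0.1789·K_p = 6.667.
K_p = (6.667 − 1)/0.1789 = 31.7.

K_p = 31.7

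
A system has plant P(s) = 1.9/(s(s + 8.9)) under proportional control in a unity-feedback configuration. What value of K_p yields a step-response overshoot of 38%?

From %OS = 100·exp(−πζ/√(1−ζ²)) = 38%, ζ = −ln(0.38)/√(π²+ln²(0.38)) = 0.2943.
Characteristic equation s² + 8.9s + 1.9K_p = 0 gives ζ = 8.9/(2√(1.9K_p)).
Setting ζ = 0.2943: √(1.9K_p) = 8.9/(2·0.2943) = 15.12, so K_p = 228.6/1.9 = 120.

K_p = 120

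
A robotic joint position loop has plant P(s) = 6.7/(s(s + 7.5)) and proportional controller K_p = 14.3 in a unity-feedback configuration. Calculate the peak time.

T_p = 0.347 s

From 1 + K_pP(s) = 0: s² + 7.5s + 95.81 = 0 ⇒ ω_n = 9.788, ζ = 0.3831.
Damped frequency ω_d = ω_n√(1−ζ²) = 9.041 rad/s, so peak time T_p = π/ω_d = 0.347 s.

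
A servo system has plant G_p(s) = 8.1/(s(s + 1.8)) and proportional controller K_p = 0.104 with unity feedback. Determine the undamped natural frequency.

The closed-loop denominator is s(s+1.8) + 0.104·8.1 = s² + 1.8s + 0.8424.
Matching s² + 2ζω_n s + ω_n²: ω_n = √0.8424 = 0.9178 rad/s and 2ζω_n = 1.8, so ζ = 1.8/(2·0.9178) = 0.981.

ω_n = 0.918 rad/s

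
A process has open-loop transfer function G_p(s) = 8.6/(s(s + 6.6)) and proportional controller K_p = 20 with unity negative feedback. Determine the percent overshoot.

The closed-loop denominator s² + 6.6s + 172 gives ω_n = √172 = 13.11 and ζ = 6.6/(2ω_n) = 0.2516.
%OS = 100·exp(−πζ/√(1−ζ²)) = 100·exp(−π·0.2516/√0.9367) = 44.2%.

44.2%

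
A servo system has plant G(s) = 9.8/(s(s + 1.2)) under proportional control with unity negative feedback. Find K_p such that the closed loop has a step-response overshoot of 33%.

From %OS = 100·exp(−πζ/√(1−ζ²)) = 33%, ζ = −ln(0.33)/√(π²+ln²(0.33)) = 0.3328.
Characteristic equation s² + 1.2s + 9.8K_p = 0 gives ζ = 1.2/(2√(9.8K_p)).
Setting ζ = 0.3328: √(9.8K_p) = 1.2/(2·0.3328) = 1.803, so K_p = 3.251/9.8 = 0.332.

K_p = 0.332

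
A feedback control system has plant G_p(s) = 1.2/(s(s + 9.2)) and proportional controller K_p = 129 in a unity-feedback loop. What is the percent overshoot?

28.6%

Closed-loop characteristic equation: s² + 9.2s + 154.8 = 0, so ω_n = 12.44 rad/s and ζ = 9.2/(2·12.44) = 0.3697.
%OS = 100·exp(−πζ/√(1−ζ²)) = 100·exp(−π·0.3697/√0.8633) = 28.6%.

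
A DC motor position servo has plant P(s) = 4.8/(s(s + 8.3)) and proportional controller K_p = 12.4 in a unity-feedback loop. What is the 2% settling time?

The closed-loop denominator s² + 8.3s + 59.52 gives ω_n = √59.52 = 7.715 and ζ = 8.3/(2ω_n) = 0.5379.
2% settling time T_s ≈ 4/(ζω_n) = 4/4.15 = 0.964 s.

T_s ≈ 0.964 s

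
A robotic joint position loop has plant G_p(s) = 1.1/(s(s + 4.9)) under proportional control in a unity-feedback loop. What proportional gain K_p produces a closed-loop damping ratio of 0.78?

K_p = 8.97

Closed-loop characteristic equation: s² + 4.9s + K_p·1.1 = 0.
So ω_n = √(1.1K_p) and 2ζω_n = 4.9, giving ζ = 4.9/(2√(1.1K_p)).
Setting ζ = 0.78: √(1.1K_p) = 4.9/(2·0.78) = 3.141, so K_p = 9.866/1.1 = 8.97.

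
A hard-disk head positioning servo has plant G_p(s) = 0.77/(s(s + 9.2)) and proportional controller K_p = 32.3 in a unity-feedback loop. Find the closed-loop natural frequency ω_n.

The closed-loop denominator is s(s+9.2) + 32.3·0.77 = s² + 9.2s + 24.87.
Matching s² + 2ζω_n s + ω_n²: ω_n = √24.87 = 4.987 rad/s and 2ζω_n = 9.2, so ζ = 9.2/(2·4.987) = 0.922.

ω_n = 4.99 rad/s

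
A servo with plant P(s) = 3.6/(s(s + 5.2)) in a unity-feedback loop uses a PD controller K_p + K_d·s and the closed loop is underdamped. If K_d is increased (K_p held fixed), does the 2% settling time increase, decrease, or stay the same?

Characteristic equation s² + (5.2 + 3.6K_d)s + 3.6K_p = 0: raising K_d increases ζω_n = (5.2+3.6K_d)/2 while the loop stays underdamped, so T_s ≈ 4/(ζω_n) decreases.

decrease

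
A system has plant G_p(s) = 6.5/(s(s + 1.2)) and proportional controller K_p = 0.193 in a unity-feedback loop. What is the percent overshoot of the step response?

13.6%

From 1 + K_pG_p(s) = 0: s² + 1.2s + 1.254 = 0 ⇒ ω_n = 1.12, ζ = 0.5357.
%OS = 100·exp(−πζ/√(1−ζ²)) = 100·exp(−π·0.5357/√0.713) = 13.6%.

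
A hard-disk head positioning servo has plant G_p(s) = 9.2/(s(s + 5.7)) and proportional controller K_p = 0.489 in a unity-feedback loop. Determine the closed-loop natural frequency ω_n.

ω_n = 2.12 rad/s

With unity feedback the closed-loop characteristic equation is s² + 5.7s + 0.489·9.2 = s² + 5.7s + 4.499 = 0.
Matching s² + 2ζω_n s + ω_n²: ω_n = √4.499 = 2.121 rad/s and 2ζω_n = 5.7, so ζ = 5.7/(2·2.121) = 1.34.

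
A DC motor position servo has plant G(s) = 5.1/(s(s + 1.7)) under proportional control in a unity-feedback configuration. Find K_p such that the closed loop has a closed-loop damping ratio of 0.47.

K_p = 0.641

Closed-loop characteristic equation: s² + 1.7s + K_p·5.1 = 0.
So ω_n = √(5.1K_p) and 2ζω_n = 1.7, giving ζ = 1.7/(2√(5.1K_p)).
Setting ζ = 0.47: √(5.1K_p) = 1.7/(2·0.47) = 1.809, so K_p = 3.271/5.1 = 0.641.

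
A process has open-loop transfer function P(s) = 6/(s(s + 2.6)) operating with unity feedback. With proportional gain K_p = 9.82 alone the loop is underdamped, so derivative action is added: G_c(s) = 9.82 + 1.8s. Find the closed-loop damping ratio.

Forward path: (9.82 + 1.8s)·6/(s(s+2.6)). The closed-loop characteristic equation is s² + (2.6 + 6·1.8)s + 6·9.82 = 0.
That is s² + 13.4s + 58.92 = 0, so ω_n = 7.676 rad/s and ζ = 13.4/(2·7.676) = 0.8729.

ζ = 0.873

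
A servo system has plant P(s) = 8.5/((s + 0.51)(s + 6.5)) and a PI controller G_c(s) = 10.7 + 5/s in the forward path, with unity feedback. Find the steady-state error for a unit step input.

The open loop G_c(s)P(s) has a pole at the origin (type 1), so the static position error constant is infinite and e_ss = 1/(1+∞) = 0.

0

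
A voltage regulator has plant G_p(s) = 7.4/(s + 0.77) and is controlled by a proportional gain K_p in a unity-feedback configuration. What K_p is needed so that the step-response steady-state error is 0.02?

K_p = 5.1

The loop is type 0, so e_ss(step) = 1/(1 + K_pos) with K_pos = K_p·G_p(0).
G_p(0) = 9.61. Require 1/(1 + K_p·9.61) = 0.02, so 1 + 9.61·K_p = 50.
K_p = (50 − 1)/9.61 = 5.1.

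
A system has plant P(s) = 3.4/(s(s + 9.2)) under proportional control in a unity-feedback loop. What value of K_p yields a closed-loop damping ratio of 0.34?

Closed-loop characteristic equation: s² + 9.2s + K_p·3.4 = 0.
So ω_n = √(3.4K_p) and 2ζω_n = 9.2, giving ζ = 9.2/(2√(3.4K_p)).
Setting ζ = 0.34: √(3.4K_p) = 9.2/(2·0.34) = 13.53, so K_p = 183/3.4 = 53.8.

K_p = 53.8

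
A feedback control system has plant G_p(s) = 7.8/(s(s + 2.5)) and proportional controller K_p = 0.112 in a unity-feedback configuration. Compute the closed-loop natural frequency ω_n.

ω_n = 0.935 rad/s

With unity feedback the closed-loop characteristic equation is s² + 2.5s + 0.112·7.8 = s² + 2.5s + 0.8736 = 0.
Matching s² + 2ζω_n s + ω_n²: ω_n = √0.8736 = 0.9347 rad/s and 2ζω_n = 2.5, so ζ = 2.5/(2·0.9347) = 1.34.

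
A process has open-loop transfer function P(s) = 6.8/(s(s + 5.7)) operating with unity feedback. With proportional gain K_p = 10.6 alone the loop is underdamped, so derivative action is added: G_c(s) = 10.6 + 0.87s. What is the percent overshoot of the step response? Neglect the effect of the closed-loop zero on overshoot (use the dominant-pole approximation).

5.25%

Forward path: (10.6 + 0.87s)·6.8/(s(s+5.7)). The closed-loop characteristic equation is s² + (5.7 + 6.8·0.87)s + 6.8·10.6 = 0.
That is s² + 11.62s + 72.08 = 0, so ω_n = 8.49 rad/s and ζ = 11.62/(2·8.49) = 0.6841.
%OS = 100·exp(−πζ/√(1−ζ²)) = 5.25%.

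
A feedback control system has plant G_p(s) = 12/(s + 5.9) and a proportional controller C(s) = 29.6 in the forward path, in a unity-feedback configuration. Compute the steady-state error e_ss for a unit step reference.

The loop is type 0. Static position error constant K_pos = C(0)·G_p(0) = 29.6·2.034 = 60.2.
Steady-state error to a unit step: e_ss = 1/(1+K_pos) = 1/61.2 = 0.0163.

0.0163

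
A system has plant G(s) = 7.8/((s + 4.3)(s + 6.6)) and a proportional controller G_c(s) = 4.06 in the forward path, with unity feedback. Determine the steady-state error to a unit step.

The loop is type 0. Static position error constant K_pos = G_c(0)·G(0) = 4.06·0.2748 = 1.116.
Steady-state error to a unit step: e_ss = 1/(1+K_pos) = 1/2.116 = 0.473.

0.473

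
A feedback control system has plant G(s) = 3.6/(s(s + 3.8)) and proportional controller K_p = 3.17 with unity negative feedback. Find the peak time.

T_p = 1.12 s

From 1 + K_pG(s) = 0: s² + 3.8s + 11.41 = 0 ⇒ ω_n = 3.378, ζ = 0.5624.
Damped frequency ω_d = ω_n√(1−ζ²) = 2.793 rad/s, so peak time T_p = π/ω_d = 1.12 s.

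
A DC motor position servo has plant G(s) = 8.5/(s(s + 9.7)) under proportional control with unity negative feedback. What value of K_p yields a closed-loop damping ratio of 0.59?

K_p = 7.95

Closed-loop characteristic equation: s² + 9.7s + K_p·8.5 = 0.
So ω_n = √(8.5K_p) and 2ζω_n = 9.7, giving ζ = 9.7/(2√(8.5K_p)).
Setting ζ = 0.59: √(8.5K_p) = 9.7/(2·0.59) = 8.22, so K_p = 67.57/8.5 = 7.95.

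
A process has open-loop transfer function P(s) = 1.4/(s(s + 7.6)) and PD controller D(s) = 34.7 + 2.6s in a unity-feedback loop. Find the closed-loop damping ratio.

Forward path: (34.7 + 2.6s)·1.4/(s(s+7.6)). The closed-loop characteristic equation is s² + (7.6 + 1.4·2.6)s + 1.4·34.7 = 0.
That is s² + 11.24s + 48.58 = 0, so ω_n = 6.97 rad/s and ζ = 11.24/(2·6.97) = 0.8063.

ζ = 0.806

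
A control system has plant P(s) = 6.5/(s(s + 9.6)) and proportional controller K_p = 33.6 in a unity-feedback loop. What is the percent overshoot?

From 1 + K_pP(s) = 0: s² + 9.6s + 218.4 = 0 ⇒ ω_n = 14.78, ζ = 0.3248.
%OS = 100·exp(−πζ/√(1−ζ²)) = 100·exp(−π·0.3248/√0.8945) = 34%.

34%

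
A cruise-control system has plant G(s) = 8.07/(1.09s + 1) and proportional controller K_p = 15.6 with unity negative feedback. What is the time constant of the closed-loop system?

τ = 0.00859 s

Closed loop: T(s) = K_p·G/(1+K_p·G) = 125.9/(1.09s + 1 + 125.9), with pole at s = −(1 + 125.9)/1.09 = −116.4.
Closed-loop time constant τ = 1/116.4 = 0.00859 s.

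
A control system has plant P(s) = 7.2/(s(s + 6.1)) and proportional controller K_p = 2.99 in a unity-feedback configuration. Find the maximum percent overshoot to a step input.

From 1 + K_pP(s) = 0: s² + 6.1s + 21.53 = 0 ⇒ ω_n = 4.64, ζ = 0.6574.
%OS = 100·exp(−πζ/√(1−ζ²)) = 100·exp(−π·0.6574/√0.5679) = 6.45%.

6.45%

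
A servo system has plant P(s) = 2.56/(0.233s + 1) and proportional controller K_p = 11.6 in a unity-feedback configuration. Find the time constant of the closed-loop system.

Closed loop: T(s) = K_p·P/(1+K_p·P) = 29.7/(0.233s + 1 + 29.7), with pole at s = −(1 + 29.7)/0.233 = −131.7.
Closed-loop time constant τ = 1/131.7 = 0.00759 s.

τ = 0.00759 s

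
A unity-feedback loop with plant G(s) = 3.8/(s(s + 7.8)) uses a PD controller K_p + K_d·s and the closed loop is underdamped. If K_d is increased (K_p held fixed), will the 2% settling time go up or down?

Characteristic equation s² + (7.8 + 3.8K_d)s + 3.8K_p = 0: raising K_d increases ζω_n = (7.8+3.8K_d)/2 while the loop stays underdamped, so T_s ≈ 4/(ζω_n) decreases.

decrease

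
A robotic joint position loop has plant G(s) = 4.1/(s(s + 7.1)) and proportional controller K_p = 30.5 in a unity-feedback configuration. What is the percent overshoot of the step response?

34.9%

The closed-loop denominator s² + 7.1s + 125 gives ω_n = √125 = 11.18 and ζ = 7.1/(2ω_n) = 0.3175.
%OS = 100·exp(−πζ/√(1−ζ²)) = 100·exp(−π·0.3175/√0.8992) = 34.9%.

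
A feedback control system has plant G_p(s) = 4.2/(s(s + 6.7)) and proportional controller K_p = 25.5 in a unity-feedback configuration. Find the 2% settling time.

T_s ≈ 1.19 s

From 1 + K_pG_p(s) = 0: s² + 6.7s + 107.1 = 0 ⇒ ω_n = 10.35, ζ = 0.3237.
2% settling time T_s ≈ 4/(ζω_n) = 4/3.35 = 1.19 s.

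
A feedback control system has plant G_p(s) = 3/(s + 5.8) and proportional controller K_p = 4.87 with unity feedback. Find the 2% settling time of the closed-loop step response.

T_s ≈ 0.196 s

Closed-loop transfer function: T(s) = K_p·G_p(s)/(1 + K_p·G_p(s)) = 14.61/(s + 5.8 + 14.61) = 14.61/(s + 20.41).
Time constant τ = 1/20.41 = 0.049 s, so the 2% settling time is about 4τ = 0.196 s.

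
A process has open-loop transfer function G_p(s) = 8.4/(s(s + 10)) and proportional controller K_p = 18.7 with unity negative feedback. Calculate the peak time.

T_p = 0.273 s

Closed-loop characteristic equation: s² + 10s + 157.1 = 0, so ω_n = 12.53 rad/s and ζ = 10/(2·12.53) = 0.3989.
Damped frequency ω_d = ω_n√(1−ζ²) = 11.49 rad/s, so peak time T_p = π/ω_d = 0.273 s.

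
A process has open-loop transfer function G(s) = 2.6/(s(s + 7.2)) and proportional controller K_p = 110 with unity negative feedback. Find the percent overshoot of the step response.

50.4%

From 1 + K_pG(s) = 0: s² + 7.2s + 286 = 0 ⇒ ω_n = 16.91, ζ = 0.2129.
%OS = 100·exp(−πζ/√(1−ζ²)) = 100·exp(−π·0.2129/√0.9547) = 50.4%.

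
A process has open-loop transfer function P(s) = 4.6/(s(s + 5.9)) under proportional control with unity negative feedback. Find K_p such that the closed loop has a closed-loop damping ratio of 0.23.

K_p = 35.8

Closed-loop characteristic equation: s² + 5.9s + K_p·4.6 = 0.
So ω_n = √(4.6K_p) and 2ζω_n = 5.9, giving ζ = 5.9/(2√(4.6K_p)).
Setting ζ = 0.23: √(4.6K_p) = 5.9/(2·0.23) = 12.83, so K_p = 164.5/4.6 = 35.8.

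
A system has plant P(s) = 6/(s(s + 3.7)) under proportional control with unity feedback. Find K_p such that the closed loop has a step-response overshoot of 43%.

K_p = 8.47

From %OS = 100·exp(−πζ/√(1−ζ²)) = 43%, ζ = −ln(0.43)/√(π²+ln²(0.43)) = 0.2594.
Characteristic equation s² + 3.7s + 6K_p = 0 gives ζ = 3.7/(2√(6K_p)).
Setting ζ = 0.2594: √(6K_p) = 3.7/(2·0.2594) = 7.131, so K_p = 50.85/6 = 8.47.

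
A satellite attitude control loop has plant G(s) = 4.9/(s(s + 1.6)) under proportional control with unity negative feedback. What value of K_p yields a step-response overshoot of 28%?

K_p = 0.926

From %OS = 100·exp(−πζ/√(1−ζ²)) = 28%, ζ = −ln(0.28)/√(π²+ln²(0.28)) = 0.3755.
Characteristic equation s² + 1.6s + 4.9K_p = 0 gives ζ = 1.6/(2√(4.9K_p)).
Setting ζ = 0.3755: √(4.9K_p) = 1.6/(2·0.3755) = 2.13, so K_p = 4.538/4.9 = 0.926.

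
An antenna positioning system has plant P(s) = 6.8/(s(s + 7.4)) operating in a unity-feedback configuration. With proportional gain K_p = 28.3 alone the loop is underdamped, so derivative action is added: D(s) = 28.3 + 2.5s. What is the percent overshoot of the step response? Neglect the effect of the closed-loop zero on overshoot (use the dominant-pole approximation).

Forward path: (28.3 + 2.5s)·6.8/(s(s+7.4)). The closed-loop characteristic equation is s² + (7.4 + 6.8·2.5)s + 6.8·28.3 = 0.
That is s² + 24.4s + 192.4 = 0, so ω_n = 13.87 rad/s and ζ = 24.4/(2·13.87) = 0.8795.
%OS = 100·exp(−πζ/√(1−ζ²)) = 0.301%.

0.301%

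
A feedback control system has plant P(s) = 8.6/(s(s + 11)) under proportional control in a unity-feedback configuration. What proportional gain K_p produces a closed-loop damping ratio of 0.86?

Closed-loop characteristic equation: s² + 11s + K_p·8.6 = 0.
So ω_n = √(8.6K_p) and 2ζω_n = 11, giving ζ = 11/(2√(8.6K_p)).
Setting ζ = 0.86: √(8.6K_p) = 11/(2·0.86) = 6.395, so K_p = 40.9/8.6 = 4.76.

K_p = 4.76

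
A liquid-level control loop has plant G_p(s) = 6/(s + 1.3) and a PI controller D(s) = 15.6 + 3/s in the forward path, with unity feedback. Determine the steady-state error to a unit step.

0

The open loop D(s)G_p(s) has a pole at the origin (type 1), so the static position error constant is infinite and e_ss = 1/(1+∞) = 0.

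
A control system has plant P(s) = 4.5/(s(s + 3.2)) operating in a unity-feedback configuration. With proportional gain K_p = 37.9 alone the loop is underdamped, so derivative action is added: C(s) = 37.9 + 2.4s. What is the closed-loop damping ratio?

Forward path: (37.9 + 2.4s)·4.5/(s(s+3.2)). The closed-loop characteristic equation is s² + (3.2 + 4.5·2.4)s + 4.5·37.9 = 0.
That is s² + 14s + 170.5 = 0, so ω_n = 13.06 rad/s and ζ = 14/(2·13.06) = 0.536.

ζ = 0.536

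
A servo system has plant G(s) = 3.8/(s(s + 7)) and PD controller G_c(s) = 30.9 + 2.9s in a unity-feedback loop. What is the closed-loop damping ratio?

Forward path: (30.9 + 2.9s)·3.8/(s(s+7)). The closed-loop characteristic equation is s² + (7 + 3.8·2.9)s + 3.8·30.9 = 0.
That is s² + 18.02s + 117.4 = 0, so ω_n = 10.84 rad/s and ζ = 18.02/(2·10.84) = 0.8315.

ζ = 0.831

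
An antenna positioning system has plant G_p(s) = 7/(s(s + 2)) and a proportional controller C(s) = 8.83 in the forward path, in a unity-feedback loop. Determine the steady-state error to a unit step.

The open loop C(s)G_p(s) has a pole at the origin (type 1), so the static position error constant is infinite and e_ss = 1/(1+∞) = 0.

0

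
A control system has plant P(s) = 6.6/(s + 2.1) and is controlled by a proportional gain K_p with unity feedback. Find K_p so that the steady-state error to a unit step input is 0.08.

Steady-state error for a unit step on this type-0 loop is 1/(1 + K_p·P(0)).
P(0) = 3.143. Require 1/(1 + K_p·3.143) = 0.08, so 1 + 3.143·K_p = 12.5.
K_p = (12.5 − 1)/3.143 = 3.66.

K_p = 3.66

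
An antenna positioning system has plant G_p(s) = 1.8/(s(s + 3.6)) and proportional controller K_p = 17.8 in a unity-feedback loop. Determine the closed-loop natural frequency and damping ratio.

The closed-loop denominator is s(s+3.6) + 17.8·1.8 = s² + 3.6s + 32.04.
So ω_n² = 32.04 ⇒ ω_n = 5.66 rad/s, and ζ = 3.6/(2ω_n) = 0.318.

ω_n = 5.66 rad/s, ζ = 0.318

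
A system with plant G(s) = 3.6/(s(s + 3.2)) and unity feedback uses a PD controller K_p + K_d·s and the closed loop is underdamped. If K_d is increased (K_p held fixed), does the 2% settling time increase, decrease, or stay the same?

Characteristic equation s² + (3.2 + 3.6K_d)s + 3.6K_p = 0: raising K_d increases ζω_n = (3.2+3.6K_d)/2 while the loop stays underdamped, so T_s ≈ 4/(ζω_n) decreases.

decrease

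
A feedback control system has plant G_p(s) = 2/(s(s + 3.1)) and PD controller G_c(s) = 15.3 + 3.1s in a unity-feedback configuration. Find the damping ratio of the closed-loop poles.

Forward path: (15.3 + 3.1s)·2/(s(s+3.1)). The closed-loop characteristic equation is s² + (3.1 + 2·3.1)s + 2·15.3 = 0.
That is s² + 9.3s + 30.6 = 0, so ω_n = 5.532 rad/s and ζ = 9.3/(2·5.532) = 0.8406.

ζ = 0.841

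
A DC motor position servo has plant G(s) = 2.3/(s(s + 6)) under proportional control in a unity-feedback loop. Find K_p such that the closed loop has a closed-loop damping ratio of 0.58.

K_p = 11.6

Closed-loop characteristic equation: s² + 6s + K_p·2.3 = 0.
So ω_n = √(2.3K_p) and 2ζω_n = 6, giving ζ = 6/(2√(2.3K_p)).
Setting ζ = 0.58: √(2.3K_p) = 6/(2·0.58) = 5.172, so K_p = 26.75/2.3 = 11.6.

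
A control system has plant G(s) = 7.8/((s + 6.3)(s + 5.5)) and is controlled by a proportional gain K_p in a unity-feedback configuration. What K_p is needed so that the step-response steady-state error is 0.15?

For a type-0 loop with proportional control, e_ss = 1/(1 + K_p·G(0)).
G(0) = 0.2251. Require 1/(1 + K_p·0.2251) = 0.15, so 1 + 0.2251·K_p = 6.667.
K_p = (6.667 − 1)/0.2251 = 25.2.

K_p = 25.2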